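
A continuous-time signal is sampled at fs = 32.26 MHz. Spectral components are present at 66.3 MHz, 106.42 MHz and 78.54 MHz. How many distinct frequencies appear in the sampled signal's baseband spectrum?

3

fs/2 = 16.13 MHz.
66.3 MHz mod fs = 1.78 MHz.
1.78 MHz ≤ fs/2 = 16.13 MHz, appears at 1.78 MHz.
106.42 MHz mod fs = 9.64 MHz.
9.64 MHz ≤ fs/2 = 16.13 MHz, appears at 9.64 MHz.
78.54 MHz mod fs = 14.02 MHz.
14.02 MHz ≤ fs/2 = 16.13 MHz, appears at 14.02 MHz.
Distinct values: {1.78 MHz, 9.64 MHz, 14.02 MHz} → 3.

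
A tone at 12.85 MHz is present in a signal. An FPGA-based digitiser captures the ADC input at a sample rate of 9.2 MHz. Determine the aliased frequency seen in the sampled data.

12.85 MHz mod fs = 3.65 MHz.
3.65 MHz ≤ fs/2 = 4.6 MHz, appears at 3.65 MHz.

3.65 MHz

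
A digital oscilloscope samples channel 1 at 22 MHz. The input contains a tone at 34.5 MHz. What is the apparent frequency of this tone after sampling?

34.5 MHz mod fs = 12.5 MHz.
12.5 MHz > fs/2 = 11 MHz, folds to fs − 12.5 MHz = 9.5 MHz.

9.5 MHz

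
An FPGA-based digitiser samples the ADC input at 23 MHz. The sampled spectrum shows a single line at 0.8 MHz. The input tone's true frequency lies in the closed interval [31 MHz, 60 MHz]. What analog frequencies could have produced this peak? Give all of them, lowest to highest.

45.2 MHz, 46.8 MHz

Frequencies that alias to 0.8 MHz are k·fs ± 0.8 MHz for integer k ≥ 0.
k=0: 0.8 MHz.
k=1: 22.2 MHz, 23.8 MHz.
k=2: 45.2 MHz, 46.8 MHz.
k=3: 68.2 MHz, 69.8 MHz.
Within [31 MHz, 60 MHz]: 45.2 MHz, 46.8 MHz.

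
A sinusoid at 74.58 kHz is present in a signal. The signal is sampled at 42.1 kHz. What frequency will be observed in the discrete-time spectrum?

74.58 kHz mod fs = 32.48 kHz.
32.48 kHz > fs/2 = 21.05 kHz, folds to fs − 32.48 kHz = 9.62 kHz.

9.62 kHz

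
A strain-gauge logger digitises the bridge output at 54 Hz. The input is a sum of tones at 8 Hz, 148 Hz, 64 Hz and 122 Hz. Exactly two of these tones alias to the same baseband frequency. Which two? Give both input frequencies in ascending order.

122 Hz, 148 Hz

fs/2 = 27 Hz.
8 Hz ≤ fs/2 = 27 Hz, passes unchanged.
148 Hz mod fs = 40 Hz.
40 Hz > fs/2 = 27 Hz, folds to fs − 40 Hz = 14 Hz.
64 Hz mod fs = 10 Hz.
10 Hz ≤ fs/2 = 27 Hz, appears at 10 Hz.
122 Hz mod fs = 14 Hz.
14 Hz ≤ fs/2 = 27 Hz, appears at 14 Hz.
122 Hz and 148 Hz both map to 14 Hz.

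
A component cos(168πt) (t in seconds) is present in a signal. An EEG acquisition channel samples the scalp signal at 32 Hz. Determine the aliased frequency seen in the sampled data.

12 Hz

ω = 168π rad/s → f = ω/(2π) = 84 Hz.
84 Hz mod fs = 20 Hz.
20 Hz > fs/2 = 16 Hz, folds to fs − 20 Hz = 12 Hz.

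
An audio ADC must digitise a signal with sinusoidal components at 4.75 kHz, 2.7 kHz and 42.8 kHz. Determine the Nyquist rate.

Highest-frequency component: 42.8 kHz.
Nyquist rate = 2 × 42.8 kHz = 85.6 kHz.

85.6 kHz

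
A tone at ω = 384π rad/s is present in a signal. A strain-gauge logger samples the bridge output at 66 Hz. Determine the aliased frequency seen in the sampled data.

6 Hz

ω = 384π rad/s → f = ω/(2π) = 192 Hz.
192 Hz mod fs = 60 Hz.
60 Hz > fs/2 = 33 Hz, folds to fs − 60 Hz = 6 Hz.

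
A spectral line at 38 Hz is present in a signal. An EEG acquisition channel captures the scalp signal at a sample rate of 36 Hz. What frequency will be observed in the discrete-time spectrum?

2 Hz

38 Hz mod fs = 2 Hz.
2 Hz ≤ fs/2 = 18 Hz, appears at 2 Hz.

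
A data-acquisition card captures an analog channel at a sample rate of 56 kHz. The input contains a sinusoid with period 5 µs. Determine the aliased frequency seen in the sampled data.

T = 5 µs → f = 1/T = 200 kHz.
200 kHz mod fs = 32 kHz.
32 kHz > fs/2 = 28 kHz, folds to fs − 32 kHz = 24 kHz.

24 kHz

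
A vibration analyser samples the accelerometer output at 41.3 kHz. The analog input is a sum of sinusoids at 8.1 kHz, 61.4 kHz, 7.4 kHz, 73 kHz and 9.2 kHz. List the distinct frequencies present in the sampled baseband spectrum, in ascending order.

7.4 kHz, 8.1 kHz, 9.2 kHz, 9.6 kHz, 20.1 kHz

fs/2 = 20.65 kHz.
8.1 kHz ≤ fs/2 = 20.65 kHz, passes unchanged.
61.4 kHz mod fs = 20.1 kHz.
20.1 kHz ≤ fs/2 = 20.65 kHz, appears at 20.1 kHz.
7.4 kHz ≤ fs/2 = 20.65 kHz, passes unchanged.
73 kHz mod fs = 31.7 kHz.
31.7 kHz > fs/2 = 20.65 kHz, folds to fs − 31.7 kHz = 9.6 kHz.
9.2 kHz ≤ fs/2 = 20.65 kHz, passes unchanged.
Distinct values: {7.4 kHz, 8.1 kHz, 9.2 kHz, 9.6 kHz, 20.1 kHz}.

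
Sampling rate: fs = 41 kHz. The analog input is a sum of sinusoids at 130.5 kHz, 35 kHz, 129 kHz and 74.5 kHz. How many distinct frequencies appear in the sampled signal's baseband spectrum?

2

fs/2 = 20.5 kHz.
130.5 kHz mod fs = 7.5 kHz.
7.5 kHz ≤ fs/2 = 20.5 kHz, appears at 7.5 kHz.
35 kHz > fs/2 = 20.5 kHz, folds to fs − 35 kHz = 6 kHz.
129 kHz mod fs = 6 kHz.
6 kHz ≤ fs/2 = 20.5 kHz, appears at 6 kHz.
74.5 kHz mod fs = 33.5 kHz.
33.5 kHz > fs/2 = 20.5 kHz, folds to fs − 33.5 kHz = 7.5 kHz.
Distinct values: {6 kHz, 7.5 kHz} → 2.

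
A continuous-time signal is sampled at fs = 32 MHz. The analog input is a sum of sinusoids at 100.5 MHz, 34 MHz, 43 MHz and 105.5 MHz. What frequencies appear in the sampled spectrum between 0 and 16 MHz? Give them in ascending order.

fs/2 = 16 MHz.
100.5 MHz mod fs = 4.5 MHz.
4.5 MHz ≤ fs/2 = 16 MHz, appears at 4.5 MHz.
34 MHz mod fs = 2 MHz.
2 MHz ≤ fs/2 = 16 MHz, appears at 2 MHz.
43 MHz mod fs = 11 MHz.
11 MHz ≤ fs/2 = 16 MHz, appears at 11 MHz.
105.5 MHz mod fs = 9.5 MHz.
9.5 MHz ≤ fs/2 = 16 MHz, appears at 9.5 MHz.
Distinct values: {2 MHz, 4.5 MHz, 9.5 MHz, 11 MHz}.

2 MHz, 4.5 MHz, 9.5 MHz, 11 MHz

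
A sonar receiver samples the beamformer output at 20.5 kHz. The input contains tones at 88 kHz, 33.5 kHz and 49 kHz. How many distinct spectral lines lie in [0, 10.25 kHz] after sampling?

3

fs/2 = 10.25 kHz.
88 kHz mod fs = 6 kHz.
6 kHz ≤ fs/2 = 10.25 kHz, appears at 6 kHz.
33.5 kHz mod fs = 13 kHz.
13 kHz > fs/2 = 10.25 kHz, folds to fs − 13 kHz = 7.5 kHz.
49 kHz mod fs = 8 kHz.
8 kHz ≤ fs/2 = 10.25 kHz, appears at 8 kHz.
Distinct values: {6 kHz, 7.5 kHz, 8 kHz} → 3.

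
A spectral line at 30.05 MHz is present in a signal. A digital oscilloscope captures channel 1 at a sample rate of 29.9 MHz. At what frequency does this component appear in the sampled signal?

30.05 MHz mod fs = 0.15 MHz.
0.15 MHz ≤ fs/2 = 14.95 MHz, appears at 0.15 MHz.

0.15 MHz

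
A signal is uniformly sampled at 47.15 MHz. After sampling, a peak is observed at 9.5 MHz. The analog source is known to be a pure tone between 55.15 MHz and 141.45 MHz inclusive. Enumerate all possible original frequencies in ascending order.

56.65 MHz, 84.8 MHz, 103.8 MHz, 131.95 MHz

Frequencies that alias to 9.5 MHz are k·fs ± 9.5 MHz for integer k ≥ 0.
k=0: 9.5 MHz.
k=1: 37.65 MHz, 56.65 MHz.
k=2: 84.8 MHz, 103.8 MHz.
k=3: 131.95 MHz, 150.95 MHz.
k=4: 179.1 MHz, 198.1 MHz.
Within [55.15 MHz, 141.45 MHz]: 56.65 MHz, 84.8 MHz, 103.8 MHz, 131.95 MHz.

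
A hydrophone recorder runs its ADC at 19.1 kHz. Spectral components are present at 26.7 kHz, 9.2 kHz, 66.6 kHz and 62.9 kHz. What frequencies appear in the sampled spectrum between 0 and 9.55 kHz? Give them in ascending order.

5.6 kHz, 7.6 kHz, 9.2 kHz, 9.3 kHz

fs/2 = 9.55 kHz.
26.7 kHz mod fs = 7.6 kHz.
7.6 kHz ≤ fs/2 = 9.55 kHz, appears at 7.6 kHz.
9.2 kHz ≤ fs/2 = 9.55 kHz, passes unchanged.
66.6 kHz mod fs = 9.3 kHz.
9.3 kHz ≤ fs/2 = 9.55 kHz, appears at 9.3 kHz.
62.9 kHz mod fs = 5.6 kHz.
5.6 kHz ≤ fs/2 = 9.55 kHz, appears at 5.6 kHz.
Distinct values: {5.6 kHz, 7.6 kHz, 9.2 kHz, 9.3 kHz}.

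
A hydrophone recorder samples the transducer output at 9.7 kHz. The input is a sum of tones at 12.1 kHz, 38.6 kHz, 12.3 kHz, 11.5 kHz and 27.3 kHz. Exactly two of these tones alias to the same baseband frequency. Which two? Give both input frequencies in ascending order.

11.5 kHz, 27.3 kHz

fs/2 = 4.85 kHz.
12.1 kHz mod fs = 2.4 kHz.
2.4 kHz ≤ fs/2 = 4.85 kHz, appears at 2.4 kHz.
38.6 kHz mod fs = 9.5 kHz.
9.5 kHz > fs/2 = 4.85 kHz, folds to fs − 9.5 kHz = 0.2 kHz.
12.3 kHz mod fs = 2.6 kHz.
2.6 kHz ≤ fs/2 = 4.85 kHz, appears at 2.6 kHz.
11.5 kHz mod fs = 1.8 kHz.
1.8 kHz ≤ fs/2 = 4.85 kHz, appears at 1.8 kHz.
27.3 kHz mod fs = 7.9 kHz.
7.9 kHz > fs/2 = 4.85 kHz, folds to fs − 7.9 kHz = 1.8 kHz.
11.5 kHz and 27.3 kHz both map to 1.8 kHz.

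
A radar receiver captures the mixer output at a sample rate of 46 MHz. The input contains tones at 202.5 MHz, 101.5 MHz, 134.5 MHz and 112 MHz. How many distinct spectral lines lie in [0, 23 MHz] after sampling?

4

fs/2 = 23 MHz.
202.5 MHz mod fs = 18.5 MHz.
18.5 MHz ≤ fs/2 = 23 MHz, appears at 18.5 MHz.
101.5 MHz mod fs = 9.5 MHz.
9.5 MHz ≤ fs/2 = 23 MHz, appears at 9.5 MHz.
134.5 MHz mod fs = 42.5 MHz.
42.5 MHz > fs/2 = 23 MHz, folds to fs − 42.5 MHz = 3.5 MHz.
112 MHz mod fs = 20 MHz.
20 MHz ≤ fs/2 = 23 MHz, appears at 20 MHz.
Distinct values: {3.5 MHz, 9.5 MHz, 18.5 MHz, 20 MHz} → 4.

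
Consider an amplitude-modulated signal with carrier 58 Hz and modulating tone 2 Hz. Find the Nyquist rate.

AM sidebands sit at fc ± fm = 56 Hz and 60 Hz.
Highest-frequency component: 60 Hz.
Nyquist rate = 2 × 60 Hz = 120 Hz.

120 Hz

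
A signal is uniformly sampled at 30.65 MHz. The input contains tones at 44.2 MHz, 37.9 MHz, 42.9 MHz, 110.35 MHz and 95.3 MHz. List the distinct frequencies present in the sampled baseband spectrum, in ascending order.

fs/2 = 15.325 MHz.
44.2 MHz mod fs = 13.55 MHz.
13.55 MHz ≤ fs/2 = 15.325 MHz, appears at 13.55 MHz.
37.9 MHz mod fs = 7.25 MHz.
7.25 MHz ≤ fs/2 = 15.325 MHz, appears at 7.25 MHz.
42.9 MHz mod fs = 12.25 MHz.
12.25 MHz ≤ fs/2 = 15.325 MHz, appears at 12.25 MHz.
110.35 MHz mod fs = 18.4 MHz.
18.4 MHz > fs/2 = 15.325 MHz, folds to fs − 18.4 MHz = 12.25 MHz.
95.3 MHz mod fs = 3.35 MHz.
3.35 MHz ≤ fs/2 = 15.325 MHz, appears at 3.35 MHz.
Distinct values: {3.35 MHz, 7.25 MHz, 12.25 MHz, 13.55 MHz}.

3.35 MHz, 7.25 MHz, 12.25 MHz, 13.55 MHz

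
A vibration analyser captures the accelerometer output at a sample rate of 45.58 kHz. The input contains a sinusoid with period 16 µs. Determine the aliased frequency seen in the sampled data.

T = 16 µs → f = 1/T = 62.5 kHz.
62.5 kHz mod fs = 16.92 kHz.
16.92 kHz ≤ fs/2 = 22.79 kHz, appears at 16.92 kHz.

16.92 kHz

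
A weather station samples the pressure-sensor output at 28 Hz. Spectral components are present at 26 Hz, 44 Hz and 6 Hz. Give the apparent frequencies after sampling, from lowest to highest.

2 Hz, 6 Hz, 12 Hz

fs/2 = 14 Hz.
26 Hz > fs/2 = 14 Hz, folds to fs − 26 Hz = 2 Hz.
44 Hz mod fs = 16 Hz.
16 Hz > fs/2 = 14 Hz, folds to fs − 16 Hz = 12 Hz.
6 Hz ≤ fs/2 = 14 Hz, passes unchanged.
Distinct values: {2 Hz, 6 Hz, 12 Hz}.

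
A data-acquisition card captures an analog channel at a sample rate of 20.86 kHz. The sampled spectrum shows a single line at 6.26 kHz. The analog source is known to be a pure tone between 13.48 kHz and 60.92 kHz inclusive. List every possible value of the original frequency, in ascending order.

14.6 kHz, 27.12 kHz, 35.46 kHz, 47.98 kHz, 56.32 kHz

Frequencies that alias to 6.26 kHz are k·fs ± 6.26 kHz for integer k ≥ 0.
k=0: 6.26 kHz.
k=1: 14.6 kHz, 27.12 kHz.
k=2: 35.46 kHz, 47.98 kHz.
k=3: 56.32 kHz, 68.84 kHz.
k=4: 77.18 kHz, 89.7 kHz.
Within [13.48 kHz, 60.92 kHz]: 14.6 kHz, 27.12 kHz, 35.46 kHz, 47.98 kHz, 56.32 kHz.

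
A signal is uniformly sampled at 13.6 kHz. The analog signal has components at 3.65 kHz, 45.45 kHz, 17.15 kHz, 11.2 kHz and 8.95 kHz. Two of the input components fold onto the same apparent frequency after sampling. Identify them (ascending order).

fs/2 = 6.8 kHz.
3.65 kHz ≤ fs/2 = 6.8 kHz, passes unchanged.
45.45 kHz mod fs = 4.65 kHz.
4.65 kHz ≤ fs/2 = 6.8 kHz, appears at 4.65 kHz.
17.15 kHz mod fs = 3.55 kHz.
3.55 kHz ≤ fs/2 = 6.8 kHz, appears at 3.55 kHz.
11.2 kHz > fs/2 = 6.8 kHz, folds to fs − 11.2 kHz = 2.4 kHz.
8.95 kHz > fs/2 = 6.8 kHz, folds to fs − 8.95 kHz = 4.65 kHz.
8.95 kHz and 45.45 kHz both map to 4.65 kHz.

8.95 kHz, 45.45 kHz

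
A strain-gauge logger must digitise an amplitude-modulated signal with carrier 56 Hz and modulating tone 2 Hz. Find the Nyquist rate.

116 Hz

AM sidebands sit at fc ± fm = 54 Hz and 58 Hz.
Highest-frequency component: 58 Hz.
Nyquist rate = 2 × 58 Hz = 116 Hz.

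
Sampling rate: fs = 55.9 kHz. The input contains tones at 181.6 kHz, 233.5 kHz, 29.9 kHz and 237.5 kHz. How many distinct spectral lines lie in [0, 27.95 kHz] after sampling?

fs/2 = 27.95 kHz.
181.6 kHz mod fs = 13.9 kHz.
13.9 kHz ≤ fs/2 = 27.95 kHz, appears at 13.9 kHz.
233.5 kHz mod fs = 9.9 kHz.
9.9 kHz ≤ fs/2 = 27.95 kHz, appears at 9.9 kHz.
29.9 kHz > fs/2 = 27.95 kHz, folds to fs − 29.9 kHz = 26 kHz.
237.5 kHz mod fs = 13.9 kHz.
13.9 kHz ≤ fs/2 = 27.95 kHz, appears at 13.9 kHz.
Distinct values: {9.9 kHz, 13.9 kHz, 26 kHz} → 3.

3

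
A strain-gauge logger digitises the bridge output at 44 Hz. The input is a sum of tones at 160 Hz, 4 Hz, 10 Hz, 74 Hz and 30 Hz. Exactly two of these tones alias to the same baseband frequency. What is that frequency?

fs/2 = 22 Hz.
160 Hz mod fs = 28 Hz.
28 Hz > fs/2 = 22 Hz, folds to fs − 28 Hz = 16 Hz.
4 Hz ≤ fs/2 = 22 Hz, passes unchanged.
10 Hz ≤ fs/2 = 22 Hz, passes unchanged.
74 Hz mod fs = 30 Hz.
30 Hz > fs/2 = 22 Hz, folds to fs − 30 Hz = 14 Hz.
30 Hz > fs/2 = 22 Hz, folds to fs − 30 Hz = 14 Hz.
30 Hz and 74 Hz both map to 14 Hz.

14 Hz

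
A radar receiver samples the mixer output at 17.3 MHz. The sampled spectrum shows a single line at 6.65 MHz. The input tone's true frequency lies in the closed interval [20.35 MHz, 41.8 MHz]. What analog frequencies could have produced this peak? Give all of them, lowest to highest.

Frequencies that alias to 6.65 MHz are k·fs ± 6.65 MHz for integer k ≥ 0.
k=0: 6.65 MHz.
k=1: 10.65 MHz, 23.95 MHz.
k=2: 27.95 MHz, 41.25 MHz.
k=3: 45.25 MHz, 58.55 MHz.
Within [20.35 MHz, 41.8 MHz]: 23.95 MHz, 27.95 MHz, 41.25 MHz.

23.95 MHz, 27.95 MHz, 41.25 MHz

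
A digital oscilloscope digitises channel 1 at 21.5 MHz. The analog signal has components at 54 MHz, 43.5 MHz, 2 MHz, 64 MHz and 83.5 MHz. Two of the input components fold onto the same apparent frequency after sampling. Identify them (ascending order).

43.5 MHz, 64 MHz

fs/2 = 10.75 MHz.
54 MHz mod fs = 11 MHz.
11 MHz > fs/2 = 10.75 MHz, folds to fs − 11 MHz = 10.5 MHz.
43.5 MHz mod fs = 0.5 MHz.
0.5 MHz ≤ fs/2 = 10.75 MHz, appears at 0.5 MHz.
2 MHz ≤ fs/2 = 10.75 MHz, passes unchanged.
64 MHz mod fs = 21 MHz.
21 MHz > fs/2 = 10.75 MHz, folds to fs − 21 MHz = 0.5 MHz.
83.5 MHz mod fs = 19 MHz.
19 MHz > fs/2 = 10.75 MHz, folds to fs − 19 MHz = 2.5 MHz.
43.5 MHz and 64 MHz both map to 0.5 MHz.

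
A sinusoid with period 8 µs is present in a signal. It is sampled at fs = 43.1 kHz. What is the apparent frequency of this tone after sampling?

T = 8 µs → f = 1/T = 125 kHz.
125 kHz mod fs = 38.8 kHz.
38.8 kHz > fs/2 = 21.55 kHz, folds to fs − 38.8 kHz = 4.3 kHz.

4.3 kHz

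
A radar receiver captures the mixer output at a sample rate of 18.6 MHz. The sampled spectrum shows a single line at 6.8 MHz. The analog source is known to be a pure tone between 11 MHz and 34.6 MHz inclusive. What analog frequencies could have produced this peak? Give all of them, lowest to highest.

Frequencies that alias to 6.8 MHz are k·fs ± 6.8 MHz for integer k ≥ 0.
k=0: 6.8 MHz.
k=1: 11.8 MHz, 25.4 MHz.
k=2: 30.4 MHz, 44 MHz.
k=3: 49 MHz, 62.6 MHz.
Within [11 MHz, 34.6 MHz]: 11.8 MHz, 25.4 MHz, 30.4 MHz.

11.8 MHz, 25.4 MHz, 30.4 MHz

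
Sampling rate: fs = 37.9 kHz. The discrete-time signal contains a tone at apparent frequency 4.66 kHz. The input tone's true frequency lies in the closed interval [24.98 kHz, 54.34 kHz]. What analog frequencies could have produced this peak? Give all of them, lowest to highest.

Frequencies that alias to 4.66 kHz are k·fs ± 4.66 kHz for integer k ≥ 0.
k=0: 4.66 kHz.
k=1: 33.24 kHz, 42.56 kHz.
k=2: 71.14 kHz, 80.46 kHz.
Within [24.98 kHz, 54.34 kHz]: 33.24 kHz, 42.56 kHz.

33.24 kHz, 42.56 kHz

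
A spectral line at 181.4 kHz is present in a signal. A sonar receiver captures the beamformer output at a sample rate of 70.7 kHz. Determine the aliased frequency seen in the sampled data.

181.4 kHz mod fs = 40 kHz.
40 kHz > fs/2 = 35.35 kHz, folds to fs − 40 kHz = 30.7 kHz.

30.7 kHz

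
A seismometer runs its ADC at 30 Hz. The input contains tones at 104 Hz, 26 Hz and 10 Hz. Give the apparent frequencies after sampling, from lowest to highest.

4 Hz, 10 Hz, 14 Hz

fs/2 = 15 Hz.
104 Hz mod fs = 14 Hz.
14 Hz ≤ fs/2 = 15 Hz, appears at 14 Hz.
26 Hz > fs/2 = 15 Hz, folds to fs − 26 Hz = 4 Hz.
10 Hz ≤ fs/2 = 15 Hz, passes unchanged.
Distinct values: {4 Hz, 10 Hz, 14 Hz}.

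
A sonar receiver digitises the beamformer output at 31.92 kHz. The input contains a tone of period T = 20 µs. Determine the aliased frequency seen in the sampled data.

T = 20 µs → f = 1/T = 50 kHz.
50 kHz mod fs = 18.08 kHz.
18.08 kHz > fs/2 = 15.96 kHz, folds to fs − 18.08 kHz = 13.84 kHz.

13.84 kHz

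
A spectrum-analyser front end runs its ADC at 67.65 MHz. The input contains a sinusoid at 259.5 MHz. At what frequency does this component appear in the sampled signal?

259.5 MHz mod fs = 56.55 MHz.
56.55 MHz > fs/2 = 33.825 MHz, folds to fs − 56.55 MHz = 11.1 MHz.

11.1 MHz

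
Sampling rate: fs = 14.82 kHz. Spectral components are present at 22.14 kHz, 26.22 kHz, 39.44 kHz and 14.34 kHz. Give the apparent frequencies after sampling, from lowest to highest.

fs/2 = 7.41 kHz.
22.14 kHz mod fs = 7.32 kHz.
7.32 kHz ≤ fs/2 = 7.41 kHz, appears at 7.32 kHz.
26.22 kHz mod fs = 11.4 kHz.
11.4 kHz > fs/2 = 7.41 kHz, folds to fs − 11.4 kHz = 3.42 kHz.
39.44 kHz mod fs = 9.8 kHz.
9.8 kHz > fs/2 = 7.41 kHz, folds to fs − 9.8 kHz = 5.02 kHz.
14.34 kHz > fs/2 = 7.41 kHz, folds to fs − 14.34 kHz = 0.48 kHz.
Distinct values: {0.48 kHz, 3.42 kHz, 5.02 kHz, 7.32 kHz}.

0.48 kHz, 3.42 kHz, 5.02 kHz, 7.32 kHz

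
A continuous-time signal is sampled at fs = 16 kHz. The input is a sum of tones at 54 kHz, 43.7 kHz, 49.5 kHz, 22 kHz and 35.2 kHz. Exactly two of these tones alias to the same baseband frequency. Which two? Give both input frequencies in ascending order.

fs/2 = 8 kHz.
54 kHz mod fs = 6 kHz.
6 kHz ≤ fs/2 = 8 kHz, appears at 6 kHz.
43.7 kHz mod fs = 11.7 kHz.
11.7 kHz > fs/2 = 8 kHz, folds to fs − 11.7 kHz = 4.3 kHz.
49.5 kHz mod fs = 1.5 kHz.
1.5 kHz ≤ fs/2 = 8 kHz, appears at 1.5 kHz.
22 kHz mod fs = 6 kHz.
6 kHz ≤ fs/2 = 8 kHz, appears at 6 kHz.
35.2 kHz mod fs = 3.2 kHz.
3.2 kHz ≤ fs/2 = 8 kHz, appears at 3.2 kHz.
22 kHz and 54 kHz both map to 6 kHz.

22 kHz, 54 kHz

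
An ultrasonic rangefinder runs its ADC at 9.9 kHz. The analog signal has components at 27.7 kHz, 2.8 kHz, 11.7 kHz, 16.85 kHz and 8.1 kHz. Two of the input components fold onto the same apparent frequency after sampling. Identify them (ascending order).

8.1 kHz, 11.7 kHz

fs/2 = 4.95 kHz.
27.7 kHz mod fs = 7.9 kHz.
7.9 kHz > fs/2 = 4.95 kHz, folds to fs − 7.9 kHz = 2 kHz.
2.8 kHz ≤ fs/2 = 4.95 kHz, passes unchanged.
11.7 kHz mod fs = 1.8 kHz.
1.8 kHz ≤ fs/2 = 4.95 kHz, appears at 1.8 kHz.
16.85 kHz mod fs = 6.95 kHz.
6.95 kHz > fs/2 = 4.95 kHz, folds to fs − 6.95 kHz = 2.95 kHz.
8.1 kHz > fs/2 = 4.95 kHz, folds to fs − 8.1 kHz = 1.8 kHz.
8.1 kHz and 11.7 kHz both map to 1.8 kHz.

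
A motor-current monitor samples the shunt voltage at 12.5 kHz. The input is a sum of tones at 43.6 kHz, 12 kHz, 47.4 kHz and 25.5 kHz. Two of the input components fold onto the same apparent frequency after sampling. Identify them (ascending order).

12 kHz, 25.5 kHz

fs/2 = 6.25 kHz.
43.6 kHz mod fs = 6.1 kHz.
6.1 kHz ≤ fs/2 = 6.25 kHz, appears at 6.1 kHz.
12 kHz > fs/2 = 6.25 kHz, folds to fs − 12 kHz = 0.5 kHz.
47.4 kHz mod fs = 9.9 kHz.
9.9 kHz > fs/2 = 6.25 kHz, folds to fs − 9.9 kHz = 2.6 kHz.
25.5 kHz mod fs = 0.5 kHz.
0.5 kHz ≤ fs/2 = 6.25 kHz, appears at 0.5 kHz.
12 kHz and 25.5 kHz both map to 0.5 kHz.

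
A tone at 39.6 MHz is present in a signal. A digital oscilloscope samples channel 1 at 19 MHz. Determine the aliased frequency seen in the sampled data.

1.6 MHz

39.6 MHz mod fs = 1.6 MHz.
1.6 MHz ≤ fs/2 = 9.5 MHz, appears at 1.6 MHz.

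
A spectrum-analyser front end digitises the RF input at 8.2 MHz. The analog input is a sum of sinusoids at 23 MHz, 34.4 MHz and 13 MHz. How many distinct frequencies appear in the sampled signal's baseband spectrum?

2

fs/2 = 4.1 MHz.
23 MHz mod fs = 6.6 MHz.
6.6 MHz > fs/2 = 4.1 MHz, folds to fs − 6.6 MHz = 1.6 MHz.
34.4 MHz mod fs = 1.6 MHz.
1.6 MHz ≤ fs/2 = 4.1 MHz, appears at 1.6 MHz.
13 MHz mod fs = 4.8 MHz.
4.8 MHz > fs/2 = 4.1 MHz, folds to fs − 4.8 MHz = 3.4 MHz.
Distinct values: {1.6 MHz, 3.4 MHz} → 2.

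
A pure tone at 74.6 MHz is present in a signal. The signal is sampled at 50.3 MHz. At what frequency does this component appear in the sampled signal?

74.6 MHz mod fs = 24.3 MHz.
24.3 MHz ≤ fs/2 = 25.15 MHz, appears at 24.3 MHz.

24.3 MHz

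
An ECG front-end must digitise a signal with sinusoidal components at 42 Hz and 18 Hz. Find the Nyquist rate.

Highest-frequency component: 42 Hz.
Nyquist rate = 2 × 42 Hz = 84 Hz.

84 Hz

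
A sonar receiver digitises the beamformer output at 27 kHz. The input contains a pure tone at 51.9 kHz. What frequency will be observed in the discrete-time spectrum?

51.9 kHz mod fs = 24.9 kHz.
24.9 kHz > fs/2 = 13.5 kHz, folds to fs − 24.9 kHz = 2.1 kHz.

2.1 kHz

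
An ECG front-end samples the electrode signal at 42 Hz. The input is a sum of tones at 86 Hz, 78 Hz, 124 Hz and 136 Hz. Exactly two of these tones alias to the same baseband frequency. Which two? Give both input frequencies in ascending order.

86 Hz, 124 Hz

fs/2 = 21 Hz.
86 Hz mod fs = 2 Hz.
2 Hz ≤ fs/2 = 21 Hz, appears at 2 Hz.
78 Hz mod fs = 36 Hz.
36 Hz > fs/2 = 21 Hz, folds to fs − 36 Hz = 6 Hz.
124 Hz mod fs = 40 Hz.
40 Hz > fs/2 = 21 Hz, folds to fs − 40 Hz = 2 Hz.
136 Hz mod fs = 10 Hz.
10 Hz ≤ fs/2 = 21 Hz, appears at 10 Hz.
86 Hz and 124 Hz both map to 2 Hz.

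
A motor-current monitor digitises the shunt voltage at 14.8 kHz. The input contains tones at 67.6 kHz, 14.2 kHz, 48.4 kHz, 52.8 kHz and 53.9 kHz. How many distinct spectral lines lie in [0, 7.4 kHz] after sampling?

fs/2 = 7.4 kHz.
67.6 kHz mod fs = 8.4 kHz.
8.4 kHz > fs/2 = 7.4 kHz, folds to fs − 8.4 kHz = 6.4 kHz.
14.2 kHz > fs/2 = 7.4 kHz, folds to fs − 14.2 kHz = 0.6 kHz.
48.4 kHz mod fs = 4 kHz.
4 kHz ≤ fs/2 = 7.4 kHz, appears at 4 kHz.
52.8 kHz mod fs = 8.4 kHz.
8.4 kHz > fs/2 = 7.4 kHz, folds to fs − 8.4 kHz = 6.4 kHz.
53.9 kHz mod fs = 9.5 kHz.
9.5 kHz > fs/2 = 7.4 kHz, folds to fs − 9.5 kHz = 5.3 kHz.
Distinct values: {0.6 kHz, 4 kHz, 5.3 kHz, 6.4 kHz} → 4.

4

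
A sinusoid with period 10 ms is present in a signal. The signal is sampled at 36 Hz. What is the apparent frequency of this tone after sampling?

8 Hz

T = 10 ms → f = 1/T = 100 Hz.
100 Hz mod fs = 28 Hz.
28 Hz > fs/2 = 18 Hz, folds to fs − 28 Hz = 8 Hz.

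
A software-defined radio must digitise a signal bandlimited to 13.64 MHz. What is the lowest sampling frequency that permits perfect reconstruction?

27.28 MHz

Nyquist rate = 2 × 13.64 MHz = 27.28 MHz.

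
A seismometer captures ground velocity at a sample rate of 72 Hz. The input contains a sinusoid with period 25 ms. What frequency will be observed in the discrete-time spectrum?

T = 25 ms → f = 1/T = 40 Hz.
40 Hz > fs/2 = 36 Hz, folds to fs − 40 Hz = 32 Hz.

32 Hz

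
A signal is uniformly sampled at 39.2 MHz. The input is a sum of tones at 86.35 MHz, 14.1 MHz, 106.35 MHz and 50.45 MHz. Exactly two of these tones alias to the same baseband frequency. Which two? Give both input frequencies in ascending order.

fs/2 = 19.6 MHz.
86.35 MHz mod fs = 7.95 MHz.
7.95 MHz ≤ fs/2 = 19.6 MHz, appears at 7.95 MHz.
14.1 MHz ≤ fs/2 = 19.6 MHz, passes unchanged.
106.35 MHz mod fs = 27.95 MHz.
27.95 MHz > fs/2 = 19.6 MHz, folds to fs − 27.95 MHz = 11.25 MHz.
50.45 MHz mod fs = 11.25 MHz.
11.25 MHz ≤ fs/2 = 19.6 MHz, appears at 11.25 MHz.
50.45 MHz and 106.35 MHz both map to 11.25 MHz.

50.45 MHz, 106.35 MHz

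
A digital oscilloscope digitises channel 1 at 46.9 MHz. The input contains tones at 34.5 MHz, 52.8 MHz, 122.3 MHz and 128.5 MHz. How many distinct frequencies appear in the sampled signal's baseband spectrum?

4

fs/2 = 23.45 MHz.
34.5 MHz > fs/2 = 23.45 MHz, folds to fs − 34.5 MHz = 12.4 MHz.
52.8 MHz mod fs = 5.9 MHz.
5.9 MHz ≤ fs/2 = 23.45 MHz, appears at 5.9 MHz.
122.3 MHz mod fs = 28.5 MHz.
28.5 MHz > fs/2 = 23.45 MHz, folds to fs − 28.5 MHz = 18.4 MHz.
128.5 MHz mod fs = 34.7 MHz.
34.7 MHz > fs/2 = 23.45 MHz, folds to fs − 34.7 MHz = 12.2 MHz.
Distinct values: {5.9 MHz, 12.2 MHz, 12.4 MHz, 18.4 MHz} → 4.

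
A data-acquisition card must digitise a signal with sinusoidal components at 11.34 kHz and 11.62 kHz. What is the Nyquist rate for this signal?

23.24 kHz

Highest-frequency component: 11.62 kHz.
Nyquist rate = 2 × 11.62 kHz = 23.24 kHz.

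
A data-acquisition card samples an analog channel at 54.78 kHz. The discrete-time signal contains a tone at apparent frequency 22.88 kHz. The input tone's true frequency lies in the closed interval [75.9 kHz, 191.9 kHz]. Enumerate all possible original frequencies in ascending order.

Frequencies that alias to 22.88 kHz are k·fs ± 22.88 kHz for integer k ≥ 0.
k=0: 22.88 kHz.
k=1: 31.9 kHz, 77.66 kHz.
k=2: 86.68 kHz, 132.44 kHz.
k=3: 141.46 kHz, 187.22 kHz.
k=4: 196.24 kHz, 242 kHz.
Within [75.9 kHz, 191.9 kHz]: 77.66 kHz, 86.68 kHz, 132.44 kHz, 141.46 kHz, 187.22 kHz.

77.66 kHz, 86.68 kHz, 132.44 kHz, 141.46 kHz, 187.22 kHz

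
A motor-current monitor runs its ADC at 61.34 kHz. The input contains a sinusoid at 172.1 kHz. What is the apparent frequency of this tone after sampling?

11.92 kHz

172.1 kHz mod fs = 49.42 kHz.
49.42 kHz > fs/2 = 30.67 kHz, folds to fs − 49.42 kHz = 11.92 kHz.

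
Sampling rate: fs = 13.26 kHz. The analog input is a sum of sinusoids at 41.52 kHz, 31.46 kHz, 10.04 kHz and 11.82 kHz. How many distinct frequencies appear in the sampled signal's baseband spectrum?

fs/2 = 6.63 kHz.
41.52 kHz mod fs = 1.74 kHz.
1.74 kHz ≤ fs/2 = 6.63 kHz, appears at 1.74 kHz.
31.46 kHz mod fs = 4.94 kHz.
4.94 kHz ≤ fs/2 = 6.63 kHz, appears at 4.94 kHz.
10.04 kHz > fs/2 = 6.63 kHz, folds to fs − 10.04 kHz = 3.22 kHz.
11.82 kHz > fs/2 = 6.63 kHz, folds to fs − 11.82 kHz = 1.44 kHz.
Distinct values: {1.44 kHz, 1.74 kHz, 3.22 kHz, 4.94 kHz} → 4.

4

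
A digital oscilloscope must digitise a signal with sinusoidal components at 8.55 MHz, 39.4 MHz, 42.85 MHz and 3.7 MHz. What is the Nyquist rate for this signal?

85.7 MHz

Highest-frequency component: 42.85 MHz.
Nyquist rate = 2 × 42.85 MHz = 85.7 MHz.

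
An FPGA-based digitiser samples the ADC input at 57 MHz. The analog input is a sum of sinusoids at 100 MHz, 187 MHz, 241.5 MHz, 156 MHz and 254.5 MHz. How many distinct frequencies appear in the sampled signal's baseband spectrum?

fs/2 = 28.5 MHz.
100 MHz mod fs = 43 MHz.
43 MHz > fs/2 = 28.5 MHz, folds to fs − 43 MHz = 14 MHz.
187 MHz mod fs = 16 MHz.
16 MHz ≤ fs/2 = 28.5 MHz, appears at 16 MHz.
241.5 MHz mod fs = 13.5 MHz.
13.5 MHz ≤ fs/2 = 28.5 MHz, appears at 13.5 MHz.
156 MHz mod fs = 42 MHz.
42 MHz > fs/2 = 28.5 MHz, folds to fs − 42 MHz = 15 MHz.
254.5 MHz mod fs = 26.5 MHz.
26.5 MHz ≤ fs/2 = 28.5 MHz, appears at 26.5 MHz.
Distinct values: {13.5 MHz, 14 MHz, 15 MHz, 16 MHz, 26.5 MHz} → 5.

5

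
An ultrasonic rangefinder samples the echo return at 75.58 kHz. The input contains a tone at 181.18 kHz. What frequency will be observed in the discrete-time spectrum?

181.18 kHz mod fs = 30.02 kHz.
30.02 kHz ≤ fs/2 = 37.79 kHz, appears at 30.02 kHz.

30.02 kHz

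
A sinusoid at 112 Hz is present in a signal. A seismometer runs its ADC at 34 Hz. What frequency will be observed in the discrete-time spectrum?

112 Hz mod fs = 10 Hz.
10 Hz ≤ fs/2 = 17 Hz, appears at 10 Hz.

10 Hz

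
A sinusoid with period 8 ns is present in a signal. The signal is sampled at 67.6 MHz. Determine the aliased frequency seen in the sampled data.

10.2 MHz

T = 8 ns → f = 1/T = 125 MHz.
125 MHz mod fs = 57.4 MHz.
57.4 MHz > fs/2 = 33.8 MHz, folds to fs − 57.4 MHz = 10.2 MHz.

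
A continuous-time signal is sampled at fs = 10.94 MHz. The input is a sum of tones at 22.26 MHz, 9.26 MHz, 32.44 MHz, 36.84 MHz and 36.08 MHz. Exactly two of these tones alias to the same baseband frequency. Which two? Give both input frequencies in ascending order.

fs/2 = 5.47 MHz.
22.26 MHz mod fs = 0.38 MHz.
0.38 MHz ≤ fs/2 = 5.47 MHz, appears at 0.38 MHz.
9.26 MHz > fs/2 = 5.47 MHz, folds to fs − 9.26 MHz = 1.68 MHz.
32.44 MHz mod fs = 10.56 MHz.
10.56 MHz > fs/2 = 5.47 MHz, folds to fs − 10.56 MHz = 0.38 MHz.
36.84 MHz mod fs = 4.02 MHz.
4.02 MHz ≤ fs/2 = 5.47 MHz, appears at 4.02 MHz.
36.08 MHz mod fs = 3.26 MHz.
3.26 MHz ≤ fs/2 = 5.47 MHz, appears at 3.26 MHz.
22.26 MHz and 32.44 MHz both map to 0.38 MHz.

22.26 MHz, 32.44 MHz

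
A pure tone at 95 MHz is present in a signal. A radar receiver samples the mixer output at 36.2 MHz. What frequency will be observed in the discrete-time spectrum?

13.6 MHz

95 MHz mod fs = 22.6 MHz.
22.6 MHz > fs/2 = 18.1 MHz, folds to fs − 22.6 MHz = 13.6 MHz.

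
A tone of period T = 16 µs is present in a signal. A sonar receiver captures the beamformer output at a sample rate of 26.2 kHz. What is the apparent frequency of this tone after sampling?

10.1 kHz

T = 16 µs → f = 1/T = 62.5 kHz.
62.5 kHz mod fs = 10.1 kHz.
10.1 kHz ≤ fs/2 = 13.1 kHz, appears at 10.1 kHz.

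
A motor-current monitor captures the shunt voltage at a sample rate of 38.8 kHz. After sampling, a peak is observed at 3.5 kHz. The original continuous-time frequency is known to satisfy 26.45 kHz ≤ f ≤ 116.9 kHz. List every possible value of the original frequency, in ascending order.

35.3 kHz, 42.3 kHz, 74.1 kHz, 81.1 kHz, 112.9 kHz

Frequencies that alias to 3.5 kHz are k·fs ± 3.5 kHz for integer k ≥ 0.
k=0: 3.5 kHz.
k=1: 35.3 kHz, 42.3 kHz.
k=2: 74.1 kHz, 81.1 kHz.
k=3: 112.9 kHz, 119.9 kHz.
k=4: 151.7 kHz, 158.7 kHz.
Within [26.45 kHz, 116.9 kHz]: 35.3 kHz, 42.3 kHz, 74.1 kHz, 81.1 kHz, 112.9 kHz.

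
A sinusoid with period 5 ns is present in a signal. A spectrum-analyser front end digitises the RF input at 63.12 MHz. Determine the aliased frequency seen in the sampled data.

T = 5 ns → f = 1/T = 200 MHz.
200 MHz mod fs = 10.64 MHz.
10.64 MHz ≤ fs/2 = 31.56 MHz, appears at 10.64 MHz.

10.64 MHz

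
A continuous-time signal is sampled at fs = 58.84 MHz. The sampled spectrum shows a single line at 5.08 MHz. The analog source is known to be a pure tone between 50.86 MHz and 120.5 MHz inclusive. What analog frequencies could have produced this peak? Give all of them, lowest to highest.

53.76 MHz, 63.92 MHz, 112.6 MHz

Frequencies that alias to 5.08 MHz are k·fs ± 5.08 MHz for integer k ≥ 0.
k=0: 5.08 MHz.
k=1: 53.76 MHz, 63.92 MHz.
k=2: 112.6 MHz, 122.76 MHz.
k=3: 171.44 MHz, 181.6 MHz.
Within [50.86 MHz, 120.5 MHz]: 53.76 MHz, 63.92 MHz, 112.6 MHz.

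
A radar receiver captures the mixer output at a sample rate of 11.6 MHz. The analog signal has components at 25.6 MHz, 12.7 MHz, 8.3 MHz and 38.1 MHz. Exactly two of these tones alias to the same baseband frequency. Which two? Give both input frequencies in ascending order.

8.3 MHz, 38.1 MHz

fs/2 = 5.8 MHz.
25.6 MHz mod fs = 2.4 MHz.
2.4 MHz ≤ fs/2 = 5.8 MHz, appears at 2.4 MHz.
12.7 MHz mod fs = 1.1 MHz.
1.1 MHz ≤ fs/2 = 5.8 MHz, appears at 1.1 MHz.
8.3 MHz > fs/2 = 5.8 MHz, folds to fs − 8.3 MHz = 3.3 MHz.
38.1 MHz mod fs = 3.3 MHz.
3.3 MHz ≤ fs/2 = 5.8 MHz, appears at 3.3 MHz.
8.3 MHz and 38.1 MHz both map to 3.3 MHz.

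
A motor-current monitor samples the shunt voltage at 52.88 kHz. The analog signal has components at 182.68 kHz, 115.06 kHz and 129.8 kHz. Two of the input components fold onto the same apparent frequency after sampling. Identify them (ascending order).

129.8 kHz, 182.68 kHz

fs/2 = 26.44 kHz.
182.68 kHz mod fs = 24.04 kHz.
24.04 kHz ≤ fs/2 = 26.44 kHz, appears at 24.04 kHz.
115.06 kHz mod fs = 9.3 kHz.
9.3 kHz ≤ fs/2 = 26.44 kHz, appears at 9.3 kHz.
129.8 kHz mod fs = 24.04 kHz.
24.04 kHz ≤ fs/2 = 26.44 kHz, appears at 24.04 kHz.
129.8 kHz and 182.68 kHz both map to 24.04 kHz.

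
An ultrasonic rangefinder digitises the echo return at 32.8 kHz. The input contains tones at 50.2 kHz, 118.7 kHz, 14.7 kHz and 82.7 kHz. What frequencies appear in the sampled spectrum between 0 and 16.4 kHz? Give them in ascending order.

fs/2 = 16.4 kHz.
50.2 kHz mod fs = 17.4 kHz.
17.4 kHz > fs/2 = 16.4 kHz, folds to fs − 17.4 kHz = 15.4 kHz.
118.7 kHz mod fs = 20.3 kHz.
20.3 kHz > fs/2 = 16.4 kHz, folds to fs − 20.3 kHz = 12.5 kHz.
14.7 kHz ≤ fs/2 = 16.4 kHz, passes unchanged.
82.7 kHz mod fs = 17.1 kHz.
17.1 kHz > fs/2 = 16.4 kHz, folds to fs − 17.1 kHz = 15.7 kHz.
Distinct values: {12.5 kHz, 14.7 kHz, 15.4 kHz, 15.7 kHz}.

12.5 kHz, 14.7 kHz, 15.4 kHz, 15.7 kHz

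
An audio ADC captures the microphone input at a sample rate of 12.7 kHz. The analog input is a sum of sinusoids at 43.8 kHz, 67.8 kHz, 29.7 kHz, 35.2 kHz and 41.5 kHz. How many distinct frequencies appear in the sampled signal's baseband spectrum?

fs/2 = 6.35 kHz.
43.8 kHz mod fs = 5.7 kHz.
5.7 kHz ≤ fs/2 = 6.35 kHz, appears at 5.7 kHz.
67.8 kHz mod fs = 4.3 kHz.
4.3 kHz ≤ fs/2 = 6.35 kHz, appears at 4.3 kHz.
29.7 kHz mod fs = 4.3 kHz.
4.3 kHz ≤ fs/2 = 6.35 kHz, appears at 4.3 kHz.
35.2 kHz mod fs = 9.8 kHz.
9.8 kHz > fs/2 = 6.35 kHz, folds to fs − 9.8 kHz = 2.9 kHz.
41.5 kHz mod fs = 3.4 kHz.
3.4 kHz ≤ fs/2 = 6.35 kHz, appears at 3.4 kHz.
Distinct values: {2.9 kHz, 3.4 kHz, 4.3 kHz, 5.7 kHz} → 4.

4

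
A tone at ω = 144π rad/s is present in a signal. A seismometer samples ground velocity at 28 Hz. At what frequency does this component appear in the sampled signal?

ω = 144π rad/s → f = ω/(2π) = 72 Hz.
72 Hz mod fs = 16 Hz.
16 Hz > fs/2 = 14 Hz, folds to fs − 16 Hz = 12 Hz.

12 Hz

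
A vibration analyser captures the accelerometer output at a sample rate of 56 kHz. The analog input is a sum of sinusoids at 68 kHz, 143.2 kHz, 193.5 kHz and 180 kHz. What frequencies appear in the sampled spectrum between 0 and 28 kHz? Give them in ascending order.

12 kHz, 24.8 kHz, 25.5 kHz

fs/2 = 28 kHz.
68 kHz mod fs = 12 kHz.
12 kHz ≤ fs/2 = 28 kHz, appears at 12 kHz.
143.2 kHz mod fs = 31.2 kHz.
31.2 kHz > fs/2 = 28 kHz, folds to fs − 31.2 kHz = 24.8 kHz.
193.5 kHz mod fs = 25.5 kHz.
25.5 kHz ≤ fs/2 = 28 kHz, appears at 25.5 kHz.
180 kHz mod fs = 12 kHz.
12 kHz ≤ fs/2 = 28 kHz, appears at 12 kHz.
Distinct values: {12 kHz, 24.8 kHz, 25.5 kHz}.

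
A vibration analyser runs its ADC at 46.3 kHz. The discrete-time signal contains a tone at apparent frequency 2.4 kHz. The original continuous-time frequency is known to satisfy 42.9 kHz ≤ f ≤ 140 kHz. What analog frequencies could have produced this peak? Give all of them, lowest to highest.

Frequencies that alias to 2.4 kHz are k·fs ± 2.4 kHz for integer k ≥ 0.
k=0: 2.4 kHz.
k=1: 43.9 kHz, 48.7 kHz.
k=2: 90.2 kHz, 95 kHz.
k=3: 136.5 kHz, 141.3 kHz.
k=4: 182.8 kHz, 187.6 kHz.
Within [42.9 kHz, 140 kHz]: 43.9 kHz, 48.7 kHz, 90.2 kHz, 95 kHz, 136.5 kHz.

43.9 kHz, 48.7 kHz, 90.2 kHz, 95 kHz, 136.5 kHz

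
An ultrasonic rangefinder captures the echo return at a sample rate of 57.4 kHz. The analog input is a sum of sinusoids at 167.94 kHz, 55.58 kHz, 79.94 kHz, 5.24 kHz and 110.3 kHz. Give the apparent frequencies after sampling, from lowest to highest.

1.82 kHz, 4.26 kHz, 4.5 kHz, 5.24 kHz, 22.54 kHz

fs/2 = 28.7 kHz.
167.94 kHz mod fs = 53.14 kHz.
53.14 kHz > fs/2 = 28.7 kHz, folds to fs − 53.14 kHz = 4.26 kHz.
55.58 kHz > fs/2 = 28.7 kHz, folds to fs − 55.58 kHz = 1.82 kHz.
79.94 kHz mod fs = 22.54 kHz.
22.54 kHz ≤ fs/2 = 28.7 kHz, appears at 22.54 kHz.
5.24 kHz ≤ fs/2 = 28.7 kHz, passes unchanged.
110.3 kHz mod fs = 52.9 kHz.
52.9 kHz > fs/2 = 28.7 kHz, folds to fs − 52.9 kHz = 4.5 kHz.
Distinct values: {1.82 kHz, 4.26 kHz, 4.5 kHz, 5.24 kHz, 22.54 kHz}.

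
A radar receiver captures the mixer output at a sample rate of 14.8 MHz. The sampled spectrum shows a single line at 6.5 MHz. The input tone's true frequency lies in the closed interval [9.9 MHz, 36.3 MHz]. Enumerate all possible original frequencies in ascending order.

Frequencies that alias to 6.5 MHz are k·fs ± 6.5 MHz for integer k ≥ 0.
k=0: 6.5 MHz.
k=1: 8.3 MHz, 21.3 MHz.
k=2: 23.1 MHz, 36.1 MHz.
k=3: 37.9 MHz, 50.9 MHz.
Within [9.9 MHz, 36.3 MHz]: 21.3 MHz, 23.1 MHz, 36.1 MHz.

21.3 MHz, 23.1 MHz, 36.1 MHz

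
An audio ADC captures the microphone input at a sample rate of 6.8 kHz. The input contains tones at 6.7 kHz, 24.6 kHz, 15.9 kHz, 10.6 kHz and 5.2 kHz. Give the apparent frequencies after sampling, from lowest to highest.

fs/2 = 3.4 kHz.
6.7 kHz > fs/2 = 3.4 kHz, folds to fs − 6.7 kHz = 0.1 kHz.
24.6 kHz mod fs = 4.2 kHz.
4.2 kHz > fs/2 = 3.4 kHz, folds to fs − 4.2 kHz = 2.6 kHz.
15.9 kHz mod fs = 2.3 kHz.
2.3 kHz ≤ fs/2 = 3.4 kHz, appears at 2.3 kHz.
10.6 kHz mod fs = 3.8 kHz.
3.8 kHz > fs/2 = 3.4 kHz, folds to fs − 3.8 kHz = 3 kHz.
5.2 kHz > fs/2 = 3.4 kHz, folds to fs − 5.2 kHz = 1.6 kHz.
Distinct values: {0.1 kHz, 1.6 kHz, 2.3 kHz, 2.6 kHz, 3 kHz}.

0.1 kHz, 1.6 kHz, 2.3 kHz, 2.6 kHz, 3 kHz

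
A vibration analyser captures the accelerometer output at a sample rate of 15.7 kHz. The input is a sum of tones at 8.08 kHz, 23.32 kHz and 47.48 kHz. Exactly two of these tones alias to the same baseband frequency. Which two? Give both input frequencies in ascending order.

fs/2 = 7.85 kHz.
8.08 kHz > fs/2 = 7.85 kHz, folds to fs − 8.08 kHz = 7.62 kHz.
23.32 kHz mod fs = 7.62 kHz.
7.62 kHz ≤ fs/2 = 7.85 kHz, appears at 7.62 kHz.
47.48 kHz mod fs = 0.38 kHz.
0.38 kHz ≤ fs/2 = 7.85 kHz, appears at 0.38 kHz.
8.08 kHz and 23.32 kHz both map to 7.62 kHz.

8.08 kHz, 23.32 kHz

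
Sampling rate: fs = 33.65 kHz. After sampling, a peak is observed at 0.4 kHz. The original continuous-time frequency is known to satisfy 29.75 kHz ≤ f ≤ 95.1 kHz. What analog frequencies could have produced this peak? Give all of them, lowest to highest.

Frequencies that alias to 0.4 kHz are k·fs ± 0.4 kHz for integer k ≥ 0.
k=0: 0.4 kHz.
k=1: 33.25 kHz, 34.05 kHz.
k=2: 66.9 kHz, 67.7 kHz.
k=3: 100.55 kHz, 101.35 kHz.
Within [29.75 kHz, 95.1 kHz]: 33.25 kHz, 34.05 kHz, 66.9 kHz, 67.7 kHz.

33.25 kHz, 34.05 kHz, 66.9 kHz, 67.7 kHz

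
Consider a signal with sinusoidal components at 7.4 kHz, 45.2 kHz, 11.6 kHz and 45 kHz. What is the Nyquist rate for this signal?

Highest-frequency component: 45.2 kHz.
Nyquist rate = 2 × 45.2 kHz = 90.4 kHz.

90.4 kHz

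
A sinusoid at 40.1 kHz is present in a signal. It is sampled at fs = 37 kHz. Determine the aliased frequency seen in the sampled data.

3.1 kHz

40.1 kHz mod fs = 3.1 kHz.
3.1 kHz ≤ fs/2 = 18.5 kHz, appears at 3.1 kHz.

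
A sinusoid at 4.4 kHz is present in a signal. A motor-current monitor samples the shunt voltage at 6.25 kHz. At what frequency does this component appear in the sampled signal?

1.85 kHz

4.4 kHz > fs/2 = 3.125 kHz, folds to fs − 4.4 kHz = 1.85 kHz.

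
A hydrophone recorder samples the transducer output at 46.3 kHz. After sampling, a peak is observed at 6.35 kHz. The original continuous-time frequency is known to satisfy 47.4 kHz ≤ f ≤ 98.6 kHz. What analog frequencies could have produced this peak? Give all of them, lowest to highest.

Frequencies that alias to 6.35 kHz are k·fs ± 6.35 kHz for integer k ≥ 0.
k=0: 6.35 kHz.
k=1: 39.95 kHz, 52.65 kHz.
k=2: 86.25 kHz, 98.95 kHz.
k=3: 132.55 kHz, 145.25 kHz.
Within [47.4 kHz, 98.6 kHz]: 52.65 kHz, 86.25 kHz.

52.65 kHz, 86.25 kHz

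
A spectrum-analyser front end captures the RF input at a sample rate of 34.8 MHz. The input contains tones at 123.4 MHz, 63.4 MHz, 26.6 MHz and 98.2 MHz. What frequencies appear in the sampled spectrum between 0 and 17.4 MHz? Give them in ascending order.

fs/2 = 17.4 MHz.
123.4 MHz mod fs = 19 MHz.
19 MHz > fs/2 = 17.4 MHz, folds to fs − 19 MHz = 15.8 MHz.
63.4 MHz mod fs = 28.6 MHz.
28.6 MHz > fs/2 = 17.4 MHz, folds to fs − 28.6 MHz = 6.2 MHz.
26.6 MHz > fs/2 = 17.4 MHz, folds to fs − 26.6 MHz = 8.2 MHz.
98.2 MHz mod fs = 28.6 MHz.
28.6 MHz > fs/2 = 17.4 MHz, folds to fs − 28.6 MHz = 6.2 MHz.
Distinct values: {6.2 MHz, 8.2 MHz, 15.8 MHz}.

6.2 MHz, 8.2 MHz, 15.8 MHz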